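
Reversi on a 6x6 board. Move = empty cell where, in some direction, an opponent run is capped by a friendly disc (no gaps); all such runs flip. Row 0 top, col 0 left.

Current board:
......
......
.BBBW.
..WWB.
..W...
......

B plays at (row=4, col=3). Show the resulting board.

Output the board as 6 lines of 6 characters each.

Place B at (4,3); scan 8 dirs for brackets.
Dir NW: opp run (3,2) capped by B -> flip
Dir N: opp run (3,3) capped by B -> flip
Dir NE: first cell 'B' (not opp) -> no flip
Dir W: opp run (4,2), next='.' -> no flip
Dir E: first cell '.' (not opp) -> no flip
Dir SW: first cell '.' (not opp) -> no flip
Dir S: first cell '.' (not opp) -> no flip
Dir SE: first cell '.' (not opp) -> no flip
All flips: (3,2) (3,3)

Answer: ......
......
.BBBW.
..BBB.
..WB..
......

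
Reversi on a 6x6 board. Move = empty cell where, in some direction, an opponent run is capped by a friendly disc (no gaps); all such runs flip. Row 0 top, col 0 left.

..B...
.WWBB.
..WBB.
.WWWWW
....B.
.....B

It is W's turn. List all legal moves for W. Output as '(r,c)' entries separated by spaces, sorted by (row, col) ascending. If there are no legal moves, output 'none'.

(0,1): no bracket -> illegal
(0,3): flips 2 -> legal
(0,4): flips 3 -> legal
(0,5): flips 2 -> legal
(1,5): flips 3 -> legal
(2,5): flips 2 -> legal
(4,3): no bracket -> illegal
(4,5): no bracket -> illegal
(5,3): flips 1 -> legal
(5,4): flips 1 -> legal

Answer: (0,3) (0,4) (0,5) (1,5) (2,5) (5,3) (5,4)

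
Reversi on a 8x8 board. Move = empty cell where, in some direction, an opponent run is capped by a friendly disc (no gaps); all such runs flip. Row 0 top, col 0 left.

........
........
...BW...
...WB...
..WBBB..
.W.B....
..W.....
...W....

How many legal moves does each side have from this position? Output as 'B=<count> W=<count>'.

Answer: B=7 W=8

Derivation:
-- B to move --
(1,3): no bracket -> illegal
(1,4): flips 1 -> legal
(1,5): no bracket -> illegal
(2,2): flips 1 -> legal
(2,5): flips 1 -> legal
(3,1): flips 1 -> legal
(3,2): flips 1 -> legal
(3,5): no bracket -> illegal
(4,0): no bracket -> illegal
(4,1): flips 1 -> legal
(5,0): no bracket -> illegal
(5,2): no bracket -> illegal
(6,0): no bracket -> illegal
(6,1): no bracket -> illegal
(6,3): no bracket -> illegal
(6,4): no bracket -> illegal
(7,1): flips 1 -> legal
(7,2): no bracket -> illegal
(7,4): no bracket -> illegal
B mobility = 7
-- W to move --
(1,2): no bracket -> illegal
(1,3): flips 1 -> legal
(1,4): no bracket -> illegal
(2,2): flips 1 -> legal
(2,5): no bracket -> illegal
(3,2): no bracket -> illegal
(3,5): flips 3 -> legal
(3,6): no bracket -> illegal
(4,6): flips 3 -> legal
(5,2): no bracket -> illegal
(5,4): flips 2 -> legal
(5,5): flips 1 -> legal
(5,6): no bracket -> illegal
(6,3): flips 2 -> legal
(6,4): flips 1 -> legal
W mobility = 8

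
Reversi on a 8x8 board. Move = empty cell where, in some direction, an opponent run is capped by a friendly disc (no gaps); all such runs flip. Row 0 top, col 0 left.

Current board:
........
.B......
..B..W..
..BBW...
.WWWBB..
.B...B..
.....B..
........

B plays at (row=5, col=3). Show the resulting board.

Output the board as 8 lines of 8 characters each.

Place B at (5,3); scan 8 dirs for brackets.
Dir NW: opp run (4,2), next='.' -> no flip
Dir N: opp run (4,3) capped by B -> flip
Dir NE: first cell 'B' (not opp) -> no flip
Dir W: first cell '.' (not opp) -> no flip
Dir E: first cell '.' (not opp) -> no flip
Dir SW: first cell '.' (not opp) -> no flip
Dir S: first cell '.' (not opp) -> no flip
Dir SE: first cell '.' (not opp) -> no flip
All flips: (4,3)

Answer: ........
.B......
..B..W..
..BBW...
.WWBBB..
.B.B.B..
.....B..
........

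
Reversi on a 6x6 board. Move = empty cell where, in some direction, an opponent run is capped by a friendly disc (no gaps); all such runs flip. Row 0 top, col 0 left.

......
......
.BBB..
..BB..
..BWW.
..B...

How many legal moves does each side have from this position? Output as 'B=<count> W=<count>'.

-- B to move --
(3,4): flips 1 -> legal
(3,5): no bracket -> illegal
(4,5): flips 2 -> legal
(5,3): flips 1 -> legal
(5,4): flips 1 -> legal
(5,5): flips 1 -> legal
B mobility = 5
-- W to move --
(1,0): flips 2 -> legal
(1,1): flips 2 -> legal
(1,2): no bracket -> illegal
(1,3): flips 2 -> legal
(1,4): no bracket -> illegal
(2,0): no bracket -> illegal
(2,4): no bracket -> illegal
(3,0): no bracket -> illegal
(3,1): no bracket -> illegal
(3,4): no bracket -> illegal
(4,1): flips 1 -> legal
(5,1): no bracket -> illegal
(5,3): no bracket -> illegal
W mobility = 4

Answer: B=5 W=4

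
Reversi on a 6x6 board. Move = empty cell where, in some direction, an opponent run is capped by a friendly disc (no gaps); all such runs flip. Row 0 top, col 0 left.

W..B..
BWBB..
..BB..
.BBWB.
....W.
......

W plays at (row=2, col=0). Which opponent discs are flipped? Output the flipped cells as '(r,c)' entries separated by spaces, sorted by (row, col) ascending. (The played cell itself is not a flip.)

Answer: (1,0)

Derivation:
Dir NW: edge -> no flip
Dir N: opp run (1,0) capped by W -> flip
Dir NE: first cell 'W' (not opp) -> no flip
Dir W: edge -> no flip
Dir E: first cell '.' (not opp) -> no flip
Dir SW: edge -> no flip
Dir S: first cell '.' (not opp) -> no flip
Dir SE: opp run (3,1), next='.' -> no flip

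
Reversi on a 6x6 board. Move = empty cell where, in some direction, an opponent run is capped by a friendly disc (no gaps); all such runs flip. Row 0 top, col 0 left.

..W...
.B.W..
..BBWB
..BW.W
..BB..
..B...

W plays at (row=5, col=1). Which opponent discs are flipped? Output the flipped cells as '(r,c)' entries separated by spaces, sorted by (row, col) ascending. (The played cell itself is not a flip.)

Answer: (4,2)

Derivation:
Dir NW: first cell '.' (not opp) -> no flip
Dir N: first cell '.' (not opp) -> no flip
Dir NE: opp run (4,2) capped by W -> flip
Dir W: first cell '.' (not opp) -> no flip
Dir E: opp run (5,2), next='.' -> no flip
Dir SW: edge -> no flip
Dir S: edge -> no flip
Dir SE: edge -> no flip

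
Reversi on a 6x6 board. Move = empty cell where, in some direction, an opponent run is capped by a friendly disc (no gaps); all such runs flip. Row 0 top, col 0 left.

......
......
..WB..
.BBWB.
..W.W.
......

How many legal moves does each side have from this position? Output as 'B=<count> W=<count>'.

-- B to move --
(1,1): no bracket -> illegal
(1,2): flips 1 -> legal
(1,3): flips 1 -> legal
(2,1): flips 1 -> legal
(2,4): no bracket -> illegal
(3,5): no bracket -> illegal
(4,1): no bracket -> illegal
(4,3): flips 1 -> legal
(4,5): no bracket -> illegal
(5,1): no bracket -> illegal
(5,2): flips 1 -> legal
(5,3): flips 1 -> legal
(5,4): flips 1 -> legal
(5,5): no bracket -> illegal
B mobility = 7
-- W to move --
(1,2): no bracket -> illegal
(1,3): flips 1 -> legal
(1,4): no bracket -> illegal
(2,0): flips 1 -> legal
(2,1): no bracket -> illegal
(2,4): flips 2 -> legal
(2,5): no bracket -> illegal
(3,0): flips 2 -> legal
(3,5): flips 1 -> legal
(4,0): flips 1 -> legal
(4,1): no bracket -> illegal
(4,3): no bracket -> illegal
(4,5): no bracket -> illegal
W mobility = 6

Answer: B=7 W=6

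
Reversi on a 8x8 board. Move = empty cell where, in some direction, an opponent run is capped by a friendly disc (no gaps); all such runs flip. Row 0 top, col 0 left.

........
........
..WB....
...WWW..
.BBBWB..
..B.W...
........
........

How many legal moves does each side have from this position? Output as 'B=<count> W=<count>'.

Answer: B=5 W=12

Derivation:
-- B to move --
(1,1): no bracket -> illegal
(1,2): no bracket -> illegal
(1,3): no bracket -> illegal
(2,1): flips 1 -> legal
(2,4): flips 1 -> legal
(2,5): flips 2 -> legal
(2,6): no bracket -> illegal
(3,1): no bracket -> illegal
(3,2): no bracket -> illegal
(3,6): no bracket -> illegal
(4,6): no bracket -> illegal
(5,3): no bracket -> illegal
(5,5): no bracket -> illegal
(6,3): flips 1 -> legal
(6,4): no bracket -> illegal
(6,5): flips 1 -> legal
B mobility = 5
-- W to move --
(1,2): flips 1 -> legal
(1,3): flips 1 -> legal
(1,4): no bracket -> illegal
(2,4): flips 1 -> legal
(3,0): no bracket -> illegal
(3,1): no bracket -> illegal
(3,2): flips 1 -> legal
(3,6): flips 1 -> legal
(4,0): flips 3 -> legal
(4,6): flips 1 -> legal
(5,0): no bracket -> illegal
(5,1): flips 1 -> legal
(5,3): flips 1 -> legal
(5,5): flips 1 -> legal
(5,6): flips 1 -> legal
(6,1): flips 2 -> legal
(6,2): no bracket -> illegal
(6,3): no bracket -> illegal
W mobility = 12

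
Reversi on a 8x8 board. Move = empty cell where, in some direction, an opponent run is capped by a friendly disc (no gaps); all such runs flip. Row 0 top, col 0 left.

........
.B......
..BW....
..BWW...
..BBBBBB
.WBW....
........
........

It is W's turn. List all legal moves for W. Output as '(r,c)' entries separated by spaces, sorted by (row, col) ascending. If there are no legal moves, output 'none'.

Answer: (0,0) (2,1) (3,1) (3,5) (4,1) (5,4) (5,5) (5,6) (6,1)

Derivation:
(0,0): flips 2 -> legal
(0,1): no bracket -> illegal
(0,2): no bracket -> illegal
(1,0): no bracket -> illegal
(1,2): no bracket -> illegal
(1,3): no bracket -> illegal
(2,0): no bracket -> illegal
(2,1): flips 1 -> legal
(3,1): flips 2 -> legal
(3,5): flips 1 -> legal
(3,6): no bracket -> illegal
(3,7): no bracket -> illegal
(4,1): flips 1 -> legal
(5,4): flips 1 -> legal
(5,5): flips 1 -> legal
(5,6): flips 1 -> legal
(5,7): no bracket -> illegal
(6,1): flips 2 -> legal
(6,2): no bracket -> illegal
(6,3): no bracket -> illegal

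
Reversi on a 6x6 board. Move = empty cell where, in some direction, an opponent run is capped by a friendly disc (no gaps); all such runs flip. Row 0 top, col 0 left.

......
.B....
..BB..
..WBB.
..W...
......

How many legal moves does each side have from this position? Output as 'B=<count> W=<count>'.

-- B to move --
(2,1): no bracket -> illegal
(3,1): flips 1 -> legal
(4,1): flips 1 -> legal
(4,3): no bracket -> illegal
(5,1): flips 1 -> legal
(5,2): flips 2 -> legal
(5,3): no bracket -> illegal
B mobility = 4
-- W to move --
(0,0): no bracket -> illegal
(0,1): no bracket -> illegal
(0,2): no bracket -> illegal
(1,0): no bracket -> illegal
(1,2): flips 1 -> legal
(1,3): no bracket -> illegal
(1,4): flips 1 -> legal
(2,0): no bracket -> illegal
(2,1): no bracket -> illegal
(2,4): flips 1 -> legal
(2,5): no bracket -> illegal
(3,1): no bracket -> illegal
(3,5): flips 2 -> legal
(4,3): no bracket -> illegal
(4,4): no bracket -> illegal
(4,5): no bracket -> illegal
W mobility = 4

Answer: B=4 W=4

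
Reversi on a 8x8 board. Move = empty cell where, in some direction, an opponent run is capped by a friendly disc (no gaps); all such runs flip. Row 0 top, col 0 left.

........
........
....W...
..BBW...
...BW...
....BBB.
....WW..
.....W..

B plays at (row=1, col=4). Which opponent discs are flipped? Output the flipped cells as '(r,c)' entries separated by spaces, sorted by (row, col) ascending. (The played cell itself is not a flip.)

Answer: (2,4) (3,4) (4,4)

Derivation:
Dir NW: first cell '.' (not opp) -> no flip
Dir N: first cell '.' (not opp) -> no flip
Dir NE: first cell '.' (not opp) -> no flip
Dir W: first cell '.' (not opp) -> no flip
Dir E: first cell '.' (not opp) -> no flip
Dir SW: first cell '.' (not opp) -> no flip
Dir S: opp run (2,4) (3,4) (4,4) capped by B -> flip
Dir SE: first cell '.' (not opp) -> no flip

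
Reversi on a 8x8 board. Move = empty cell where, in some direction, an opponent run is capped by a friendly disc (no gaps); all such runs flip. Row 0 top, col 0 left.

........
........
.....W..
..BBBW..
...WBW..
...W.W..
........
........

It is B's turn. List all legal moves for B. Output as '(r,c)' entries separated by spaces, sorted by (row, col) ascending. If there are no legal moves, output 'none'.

(1,4): no bracket -> illegal
(1,5): no bracket -> illegal
(1,6): flips 1 -> legal
(2,4): no bracket -> illegal
(2,6): flips 1 -> legal
(3,6): flips 1 -> legal
(4,2): flips 1 -> legal
(4,6): flips 1 -> legal
(5,2): flips 1 -> legal
(5,4): flips 1 -> legal
(5,6): flips 1 -> legal
(6,2): flips 1 -> legal
(6,3): flips 2 -> legal
(6,4): no bracket -> illegal
(6,5): no bracket -> illegal
(6,6): flips 1 -> legal

Answer: (1,6) (2,6) (3,6) (4,2) (4,6) (5,2) (5,4) (5,6) (6,2) (6,3) (6,6)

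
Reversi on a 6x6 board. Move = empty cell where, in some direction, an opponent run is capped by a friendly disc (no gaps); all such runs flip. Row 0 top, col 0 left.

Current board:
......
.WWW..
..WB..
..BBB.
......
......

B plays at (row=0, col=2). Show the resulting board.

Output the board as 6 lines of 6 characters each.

Answer: ..B...
.WBW..
..BB..
..BBB.
......
......

Derivation:
Place B at (0,2); scan 8 dirs for brackets.
Dir NW: edge -> no flip
Dir N: edge -> no flip
Dir NE: edge -> no flip
Dir W: first cell '.' (not opp) -> no flip
Dir E: first cell '.' (not opp) -> no flip
Dir SW: opp run (1,1), next='.' -> no flip
Dir S: opp run (1,2) (2,2) capped by B -> flip
Dir SE: opp run (1,3), next='.' -> no flip
All flips: (1,2) (2,2)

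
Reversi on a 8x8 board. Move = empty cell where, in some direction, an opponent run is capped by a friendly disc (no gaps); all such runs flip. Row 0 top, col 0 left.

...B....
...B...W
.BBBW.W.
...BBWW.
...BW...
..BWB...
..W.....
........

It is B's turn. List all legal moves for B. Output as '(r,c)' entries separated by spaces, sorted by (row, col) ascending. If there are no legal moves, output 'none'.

(0,6): no bracket -> illegal
(0,7): no bracket -> illegal
(1,4): flips 1 -> legal
(1,5): flips 1 -> legal
(1,6): no bracket -> illegal
(2,5): flips 1 -> legal
(2,7): no bracket -> illegal
(3,7): flips 2 -> legal
(4,2): no bracket -> illegal
(4,5): flips 1 -> legal
(4,6): flips 2 -> legal
(4,7): no bracket -> illegal
(5,1): no bracket -> illegal
(5,5): flips 1 -> legal
(6,1): no bracket -> illegal
(6,3): flips 1 -> legal
(6,4): no bracket -> illegal
(7,1): no bracket -> illegal
(7,2): flips 1 -> legal
(7,3): no bracket -> illegal

Answer: (1,4) (1,5) (2,5) (3,7) (4,5) (4,6) (5,5) (6,3) (7,2)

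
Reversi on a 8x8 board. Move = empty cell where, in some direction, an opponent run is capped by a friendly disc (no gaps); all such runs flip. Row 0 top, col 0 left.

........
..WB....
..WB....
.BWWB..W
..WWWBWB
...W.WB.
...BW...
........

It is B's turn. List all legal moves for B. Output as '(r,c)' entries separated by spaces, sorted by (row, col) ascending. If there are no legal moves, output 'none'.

(0,1): flips 1 -> legal
(0,2): no bracket -> illegal
(0,3): no bracket -> illegal
(1,1): flips 1 -> legal
(2,1): flips 1 -> legal
(2,4): no bracket -> illegal
(2,6): no bracket -> illegal
(2,7): flips 1 -> legal
(3,5): no bracket -> illegal
(3,6): flips 1 -> legal
(4,1): flips 4 -> legal
(5,1): no bracket -> illegal
(5,2): flips 1 -> legal
(5,4): flips 2 -> legal
(5,7): no bracket -> illegal
(6,2): no bracket -> illegal
(6,5): flips 2 -> legal
(6,6): no bracket -> illegal
(7,3): no bracket -> illegal
(7,4): no bracket -> illegal
(7,5): flips 3 -> legal

Answer: (0,1) (1,1) (2,1) (2,7) (3,6) (4,1) (5,2) (5,4) (6,5) (7,5)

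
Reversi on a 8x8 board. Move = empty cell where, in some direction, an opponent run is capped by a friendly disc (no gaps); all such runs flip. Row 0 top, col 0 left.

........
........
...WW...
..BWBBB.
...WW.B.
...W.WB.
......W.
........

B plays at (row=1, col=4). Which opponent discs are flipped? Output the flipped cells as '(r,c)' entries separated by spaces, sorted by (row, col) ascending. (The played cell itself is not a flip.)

Dir NW: first cell '.' (not opp) -> no flip
Dir N: first cell '.' (not opp) -> no flip
Dir NE: first cell '.' (not opp) -> no flip
Dir W: first cell '.' (not opp) -> no flip
Dir E: first cell '.' (not opp) -> no flip
Dir SW: opp run (2,3) capped by B -> flip
Dir S: opp run (2,4) capped by B -> flip
Dir SE: first cell '.' (not opp) -> no flip

Answer: (2,3) (2,4)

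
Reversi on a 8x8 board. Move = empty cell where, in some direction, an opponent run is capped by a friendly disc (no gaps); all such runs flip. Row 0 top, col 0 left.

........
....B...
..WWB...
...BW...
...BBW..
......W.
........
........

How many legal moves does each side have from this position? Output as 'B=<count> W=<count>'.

Answer: B=7 W=9

Derivation:
-- B to move --
(1,1): flips 1 -> legal
(1,2): no bracket -> illegal
(1,3): flips 1 -> legal
(2,1): flips 2 -> legal
(2,5): flips 1 -> legal
(3,1): no bracket -> illegal
(3,2): flips 1 -> legal
(3,5): flips 1 -> legal
(3,6): no bracket -> illegal
(4,6): flips 1 -> legal
(4,7): no bracket -> illegal
(5,4): no bracket -> illegal
(5,5): no bracket -> illegal
(5,7): no bracket -> illegal
(6,5): no bracket -> illegal
(6,6): no bracket -> illegal
(6,7): no bracket -> illegal
B mobility = 7
-- W to move --
(0,3): no bracket -> illegal
(0,4): flips 2 -> legal
(0,5): flips 1 -> legal
(1,3): no bracket -> illegal
(1,5): no bracket -> illegal
(2,5): flips 1 -> legal
(3,2): flips 1 -> legal
(3,5): no bracket -> illegal
(4,2): flips 2 -> legal
(5,2): flips 1 -> legal
(5,3): flips 2 -> legal
(5,4): flips 1 -> legal
(5,5): flips 2 -> legal
W mobility = 9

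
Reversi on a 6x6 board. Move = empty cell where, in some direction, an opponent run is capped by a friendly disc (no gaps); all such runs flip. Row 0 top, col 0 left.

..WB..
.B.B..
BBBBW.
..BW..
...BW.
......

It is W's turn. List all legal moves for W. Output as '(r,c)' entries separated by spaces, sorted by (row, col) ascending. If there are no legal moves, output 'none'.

(0,0): flips 2 -> legal
(0,1): no bracket -> illegal
(0,4): flips 1 -> legal
(1,0): no bracket -> illegal
(1,2): no bracket -> illegal
(1,4): no bracket -> illegal
(3,0): no bracket -> illegal
(3,1): flips 1 -> legal
(3,4): no bracket -> illegal
(4,1): no bracket -> illegal
(4,2): flips 1 -> legal
(5,2): no bracket -> illegal
(5,3): flips 1 -> legal
(5,4): no bracket -> illegal

Answer: (0,0) (0,4) (3,1) (4,2) (5,3)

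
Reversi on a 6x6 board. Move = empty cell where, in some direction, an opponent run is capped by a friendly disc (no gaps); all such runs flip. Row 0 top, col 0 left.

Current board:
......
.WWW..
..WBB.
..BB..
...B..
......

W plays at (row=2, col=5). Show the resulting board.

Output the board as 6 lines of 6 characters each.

Place W at (2,5); scan 8 dirs for brackets.
Dir NW: first cell '.' (not opp) -> no flip
Dir N: first cell '.' (not opp) -> no flip
Dir NE: edge -> no flip
Dir W: opp run (2,4) (2,3) capped by W -> flip
Dir E: edge -> no flip
Dir SW: first cell '.' (not opp) -> no flip
Dir S: first cell '.' (not opp) -> no flip
Dir SE: edge -> no flip
All flips: (2,3) (2,4)

Answer: ......
.WWW..
..WWWW
..BB..
...B..
......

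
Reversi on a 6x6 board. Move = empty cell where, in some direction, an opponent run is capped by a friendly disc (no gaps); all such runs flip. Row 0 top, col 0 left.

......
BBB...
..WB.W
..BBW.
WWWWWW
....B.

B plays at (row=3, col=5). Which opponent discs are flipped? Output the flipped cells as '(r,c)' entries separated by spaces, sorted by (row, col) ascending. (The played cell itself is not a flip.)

Dir NW: first cell '.' (not opp) -> no flip
Dir N: opp run (2,5), next='.' -> no flip
Dir NE: edge -> no flip
Dir W: opp run (3,4) capped by B -> flip
Dir E: edge -> no flip
Dir SW: opp run (4,4), next='.' -> no flip
Dir S: opp run (4,5), next='.' -> no flip
Dir SE: edge -> no flip

Answer: (3,4)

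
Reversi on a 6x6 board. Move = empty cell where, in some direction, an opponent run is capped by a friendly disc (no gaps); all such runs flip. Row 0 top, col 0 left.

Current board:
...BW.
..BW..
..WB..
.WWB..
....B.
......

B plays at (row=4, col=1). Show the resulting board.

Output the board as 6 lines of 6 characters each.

Place B at (4,1); scan 8 dirs for brackets.
Dir NW: first cell '.' (not opp) -> no flip
Dir N: opp run (3,1), next='.' -> no flip
Dir NE: opp run (3,2) capped by B -> flip
Dir W: first cell '.' (not opp) -> no flip
Dir E: first cell '.' (not opp) -> no flip
Dir SW: first cell '.' (not opp) -> no flip
Dir S: first cell '.' (not opp) -> no flip
Dir SE: first cell '.' (not opp) -> no flip
All flips: (3,2)

Answer: ...BW.
..BW..
..WB..
.WBB..
.B..B.
......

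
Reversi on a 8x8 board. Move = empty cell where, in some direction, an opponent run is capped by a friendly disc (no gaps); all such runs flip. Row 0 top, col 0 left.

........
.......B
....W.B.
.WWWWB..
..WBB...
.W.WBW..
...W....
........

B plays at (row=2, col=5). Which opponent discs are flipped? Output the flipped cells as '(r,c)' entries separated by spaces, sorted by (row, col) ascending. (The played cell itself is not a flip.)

Answer: (3,4)

Derivation:
Dir NW: first cell '.' (not opp) -> no flip
Dir N: first cell '.' (not opp) -> no flip
Dir NE: first cell '.' (not opp) -> no flip
Dir W: opp run (2,4), next='.' -> no flip
Dir E: first cell 'B' (not opp) -> no flip
Dir SW: opp run (3,4) capped by B -> flip
Dir S: first cell 'B' (not opp) -> no flip
Dir SE: first cell '.' (not opp) -> no flip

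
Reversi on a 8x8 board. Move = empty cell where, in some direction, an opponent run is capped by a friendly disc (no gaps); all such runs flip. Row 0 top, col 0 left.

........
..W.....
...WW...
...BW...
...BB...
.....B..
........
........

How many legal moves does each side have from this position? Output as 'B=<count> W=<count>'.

-- B to move --
(0,1): no bracket -> illegal
(0,2): no bracket -> illegal
(0,3): no bracket -> illegal
(1,1): no bracket -> illegal
(1,3): flips 1 -> legal
(1,4): flips 2 -> legal
(1,5): flips 1 -> legal
(2,1): no bracket -> illegal
(2,2): no bracket -> illegal
(2,5): flips 1 -> legal
(3,2): no bracket -> illegal
(3,5): flips 1 -> legal
(4,5): no bracket -> illegal
B mobility = 5
-- W to move --
(2,2): no bracket -> illegal
(3,2): flips 1 -> legal
(3,5): no bracket -> illegal
(4,2): flips 1 -> legal
(4,5): no bracket -> illegal
(4,6): no bracket -> illegal
(5,2): flips 1 -> legal
(5,3): flips 2 -> legal
(5,4): flips 1 -> legal
(5,6): no bracket -> illegal
(6,4): no bracket -> illegal
(6,5): no bracket -> illegal
(6,6): no bracket -> illegal
W mobility = 5

Answer: B=5 W=5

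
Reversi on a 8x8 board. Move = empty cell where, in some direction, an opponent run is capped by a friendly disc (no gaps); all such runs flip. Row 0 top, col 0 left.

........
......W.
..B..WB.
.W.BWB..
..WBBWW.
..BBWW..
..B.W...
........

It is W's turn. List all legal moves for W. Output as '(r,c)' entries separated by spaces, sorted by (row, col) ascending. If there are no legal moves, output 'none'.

(1,1): flips 3 -> legal
(1,2): no bracket -> illegal
(1,3): flips 1 -> legal
(1,5): no bracket -> illegal
(1,7): no bracket -> illegal
(2,1): no bracket -> illegal
(2,3): no bracket -> illegal
(2,4): flips 2 -> legal
(2,7): flips 1 -> legal
(3,2): flips 2 -> legal
(3,6): flips 2 -> legal
(3,7): no bracket -> illegal
(4,1): no bracket -> illegal
(5,1): flips 2 -> legal
(6,1): flips 2 -> legal
(6,3): no bracket -> illegal
(7,1): no bracket -> illegal
(7,2): flips 2 -> legal
(7,3): no bracket -> illegal

Answer: (1,1) (1,3) (2,4) (2,7) (3,2) (3,6) (5,1) (6,1) (7,2)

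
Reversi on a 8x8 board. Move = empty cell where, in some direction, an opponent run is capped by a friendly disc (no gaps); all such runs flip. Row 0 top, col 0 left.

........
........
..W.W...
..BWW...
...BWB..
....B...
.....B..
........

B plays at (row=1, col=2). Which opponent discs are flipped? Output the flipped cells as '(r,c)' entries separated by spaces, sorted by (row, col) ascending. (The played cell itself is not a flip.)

Answer: (2,2)

Derivation:
Dir NW: first cell '.' (not opp) -> no flip
Dir N: first cell '.' (not opp) -> no flip
Dir NE: first cell '.' (not opp) -> no flip
Dir W: first cell '.' (not opp) -> no flip
Dir E: first cell '.' (not opp) -> no flip
Dir SW: first cell '.' (not opp) -> no flip
Dir S: opp run (2,2) capped by B -> flip
Dir SE: first cell '.' (not opp) -> no flip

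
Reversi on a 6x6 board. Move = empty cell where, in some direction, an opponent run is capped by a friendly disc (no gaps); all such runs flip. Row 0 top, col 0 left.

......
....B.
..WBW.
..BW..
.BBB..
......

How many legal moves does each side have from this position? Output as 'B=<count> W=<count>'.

Answer: B=5 W=6

Derivation:
-- B to move --
(1,1): no bracket -> illegal
(1,2): flips 1 -> legal
(1,3): no bracket -> illegal
(1,5): flips 2 -> legal
(2,1): flips 1 -> legal
(2,5): flips 1 -> legal
(3,1): no bracket -> illegal
(3,4): flips 2 -> legal
(3,5): no bracket -> illegal
(4,4): no bracket -> illegal
B mobility = 5
-- W to move --
(0,3): no bracket -> illegal
(0,4): flips 1 -> legal
(0,5): no bracket -> illegal
(1,2): no bracket -> illegal
(1,3): flips 1 -> legal
(1,5): no bracket -> illegal
(2,1): no bracket -> illegal
(2,5): no bracket -> illegal
(3,0): no bracket -> illegal
(3,1): flips 1 -> legal
(3,4): no bracket -> illegal
(4,0): no bracket -> illegal
(4,4): no bracket -> illegal
(5,0): no bracket -> illegal
(5,1): flips 1 -> legal
(5,2): flips 2 -> legal
(5,3): flips 1 -> legal
(5,4): no bracket -> illegal
W mobility = 6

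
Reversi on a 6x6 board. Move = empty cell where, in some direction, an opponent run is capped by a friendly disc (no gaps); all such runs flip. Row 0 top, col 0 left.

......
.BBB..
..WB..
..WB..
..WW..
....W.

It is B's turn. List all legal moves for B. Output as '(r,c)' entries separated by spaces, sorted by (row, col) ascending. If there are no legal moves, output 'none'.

Answer: (2,1) (3,1) (4,1) (5,1) (5,2) (5,3)

Derivation:
(2,1): flips 1 -> legal
(3,1): flips 2 -> legal
(3,4): no bracket -> illegal
(4,1): flips 1 -> legal
(4,4): no bracket -> illegal
(4,5): no bracket -> illegal
(5,1): flips 1 -> legal
(5,2): flips 3 -> legal
(5,3): flips 1 -> legal
(5,5): no bracket -> illegal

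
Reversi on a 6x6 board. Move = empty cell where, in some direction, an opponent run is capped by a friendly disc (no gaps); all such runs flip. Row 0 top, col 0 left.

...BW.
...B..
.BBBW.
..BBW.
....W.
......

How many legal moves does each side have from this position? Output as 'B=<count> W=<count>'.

-- B to move --
(0,5): flips 1 -> legal
(1,4): no bracket -> illegal
(1,5): flips 1 -> legal
(2,5): flips 1 -> legal
(3,5): flips 2 -> legal
(4,3): no bracket -> illegal
(4,5): flips 1 -> legal
(5,3): no bracket -> illegal
(5,4): no bracket -> illegal
(5,5): flips 1 -> legal
B mobility = 6
-- W to move --
(0,2): flips 2 -> legal
(1,0): no bracket -> illegal
(1,1): flips 2 -> legal
(1,2): flips 1 -> legal
(1,4): no bracket -> illegal
(2,0): flips 3 -> legal
(3,0): no bracket -> illegal
(3,1): flips 4 -> legal
(4,1): no bracket -> illegal
(4,2): flips 1 -> legal
(4,3): no bracket -> illegal
W mobility = 6

Answer: B=6 W=6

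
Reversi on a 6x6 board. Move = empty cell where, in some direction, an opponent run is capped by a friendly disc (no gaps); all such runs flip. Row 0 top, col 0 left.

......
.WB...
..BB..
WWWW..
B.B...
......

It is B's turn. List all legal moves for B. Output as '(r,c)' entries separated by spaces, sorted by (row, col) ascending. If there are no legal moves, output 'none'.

(0,0): flips 1 -> legal
(0,1): no bracket -> illegal
(0,2): no bracket -> illegal
(1,0): flips 1 -> legal
(2,0): flips 2 -> legal
(2,1): no bracket -> illegal
(2,4): flips 1 -> legal
(3,4): no bracket -> illegal
(4,1): flips 1 -> legal
(4,3): flips 1 -> legal
(4,4): flips 1 -> legal

Answer: (0,0) (1,0) (2,0) (2,4) (4,1) (4,3) (4,4)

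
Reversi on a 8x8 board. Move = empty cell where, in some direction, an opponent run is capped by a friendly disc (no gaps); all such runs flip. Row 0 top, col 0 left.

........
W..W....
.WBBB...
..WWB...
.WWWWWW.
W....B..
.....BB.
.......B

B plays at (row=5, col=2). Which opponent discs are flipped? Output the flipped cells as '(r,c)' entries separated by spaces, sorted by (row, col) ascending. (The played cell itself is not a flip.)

Dir NW: opp run (4,1), next='.' -> no flip
Dir N: opp run (4,2) (3,2) capped by B -> flip
Dir NE: opp run (4,3) capped by B -> flip
Dir W: first cell '.' (not opp) -> no flip
Dir E: first cell '.' (not opp) -> no flip
Dir SW: first cell '.' (not opp) -> no flip
Dir S: first cell '.' (not opp) -> no flip
Dir SE: first cell '.' (not opp) -> no flip

Answer: (3,2) (4,2) (4,3)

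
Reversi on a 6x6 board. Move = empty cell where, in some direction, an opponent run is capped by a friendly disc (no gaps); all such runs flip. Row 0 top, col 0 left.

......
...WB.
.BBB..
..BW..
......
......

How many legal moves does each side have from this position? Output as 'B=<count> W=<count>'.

-- B to move --
(0,2): no bracket -> illegal
(0,3): flips 1 -> legal
(0,4): flips 1 -> legal
(1,2): flips 1 -> legal
(2,4): no bracket -> illegal
(3,4): flips 1 -> legal
(4,2): no bracket -> illegal
(4,3): flips 1 -> legal
(4,4): flips 1 -> legal
B mobility = 6
-- W to move --
(0,3): no bracket -> illegal
(0,4): no bracket -> illegal
(0,5): no bracket -> illegal
(1,0): no bracket -> illegal
(1,1): flips 1 -> legal
(1,2): no bracket -> illegal
(1,5): flips 1 -> legal
(2,0): no bracket -> illegal
(2,4): no bracket -> illegal
(2,5): no bracket -> illegal
(3,0): no bracket -> illegal
(3,1): flips 2 -> legal
(3,4): no bracket -> illegal
(4,1): no bracket -> illegal
(4,2): no bracket -> illegal
(4,3): no bracket -> illegal
W mobility = 3

Answer: B=6 W=3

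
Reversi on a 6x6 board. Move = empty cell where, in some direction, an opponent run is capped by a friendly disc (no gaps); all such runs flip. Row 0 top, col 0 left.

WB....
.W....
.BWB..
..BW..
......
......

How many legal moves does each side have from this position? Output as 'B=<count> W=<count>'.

-- B to move --
(0,2): no bracket -> illegal
(1,0): no bracket -> illegal
(1,2): flips 1 -> legal
(1,3): no bracket -> illegal
(2,0): no bracket -> illegal
(2,4): no bracket -> illegal
(3,1): no bracket -> illegal
(3,4): flips 1 -> legal
(4,2): no bracket -> illegal
(4,3): flips 1 -> legal
(4,4): no bracket -> illegal
B mobility = 3
-- W to move --
(0,2): flips 1 -> legal
(1,0): no bracket -> illegal
(1,2): no bracket -> illegal
(1,3): flips 1 -> legal
(1,4): no bracket -> illegal
(2,0): flips 1 -> legal
(2,4): flips 1 -> legal
(3,0): no bracket -> illegal
(3,1): flips 2 -> legal
(3,4): no bracket -> illegal
(4,1): no bracket -> illegal
(4,2): flips 1 -> legal
(4,3): no bracket -> illegal
W mobility = 6

Answer: B=3 W=6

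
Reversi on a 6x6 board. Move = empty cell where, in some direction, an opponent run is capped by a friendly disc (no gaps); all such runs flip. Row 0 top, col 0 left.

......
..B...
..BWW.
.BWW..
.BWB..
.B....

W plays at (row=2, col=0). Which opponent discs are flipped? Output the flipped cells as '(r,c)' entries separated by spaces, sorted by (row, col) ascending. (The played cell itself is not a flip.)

Dir NW: edge -> no flip
Dir N: first cell '.' (not opp) -> no flip
Dir NE: first cell '.' (not opp) -> no flip
Dir W: edge -> no flip
Dir E: first cell '.' (not opp) -> no flip
Dir SW: edge -> no flip
Dir S: first cell '.' (not opp) -> no flip
Dir SE: opp run (3,1) capped by W -> flip

Answer: (3,1)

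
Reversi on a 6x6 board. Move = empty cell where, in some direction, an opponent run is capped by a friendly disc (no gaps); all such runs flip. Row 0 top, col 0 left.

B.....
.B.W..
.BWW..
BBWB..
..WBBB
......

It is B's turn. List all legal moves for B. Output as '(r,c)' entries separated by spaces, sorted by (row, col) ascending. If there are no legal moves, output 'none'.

Answer: (0,3) (0,4) (2,4) (4,1) (5,1) (5,3)

Derivation:
(0,2): no bracket -> illegal
(0,3): flips 2 -> legal
(0,4): flips 2 -> legal
(1,2): no bracket -> illegal
(1,4): no bracket -> illegal
(2,4): flips 2 -> legal
(3,4): no bracket -> illegal
(4,1): flips 1 -> legal
(5,1): flips 1 -> legal
(5,2): no bracket -> illegal
(5,3): flips 1 -> legal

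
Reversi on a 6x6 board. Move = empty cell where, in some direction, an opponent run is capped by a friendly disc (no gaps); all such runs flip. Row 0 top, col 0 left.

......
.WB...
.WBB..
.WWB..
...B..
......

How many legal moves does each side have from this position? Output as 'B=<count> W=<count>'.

-- B to move --
(0,0): flips 1 -> legal
(0,1): no bracket -> illegal
(0,2): no bracket -> illegal
(1,0): flips 3 -> legal
(2,0): flips 1 -> legal
(3,0): flips 3 -> legal
(4,0): flips 1 -> legal
(4,1): flips 1 -> legal
(4,2): flips 1 -> legal
B mobility = 7
-- W to move --
(0,1): no bracket -> illegal
(0,2): flips 2 -> legal
(0,3): flips 1 -> legal
(1,3): flips 2 -> legal
(1,4): flips 1 -> legal
(2,4): flips 2 -> legal
(3,4): flips 1 -> legal
(4,2): no bracket -> illegal
(4,4): flips 2 -> legal
(5,2): no bracket -> illegal
(5,3): no bracket -> illegal
(5,4): flips 1 -> legal
W mobility = 8

Answer: B=7 W=8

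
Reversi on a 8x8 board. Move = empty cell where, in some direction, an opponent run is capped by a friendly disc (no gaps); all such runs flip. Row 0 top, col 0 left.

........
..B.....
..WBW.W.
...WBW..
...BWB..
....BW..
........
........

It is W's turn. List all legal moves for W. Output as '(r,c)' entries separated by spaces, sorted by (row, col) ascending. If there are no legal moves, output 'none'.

Answer: (0,2) (1,3) (4,2) (4,6) (5,3) (6,4)

Derivation:
(0,1): no bracket -> illegal
(0,2): flips 1 -> legal
(0,3): no bracket -> illegal
(1,1): no bracket -> illegal
(1,3): flips 1 -> legal
(1,4): no bracket -> illegal
(2,1): no bracket -> illegal
(2,5): no bracket -> illegal
(3,2): no bracket -> illegal
(3,6): no bracket -> illegal
(4,2): flips 1 -> legal
(4,6): flips 1 -> legal
(5,2): no bracket -> illegal
(5,3): flips 2 -> legal
(5,6): no bracket -> illegal
(6,3): no bracket -> illegal
(6,4): flips 1 -> legal
(6,5): no bracket -> illegal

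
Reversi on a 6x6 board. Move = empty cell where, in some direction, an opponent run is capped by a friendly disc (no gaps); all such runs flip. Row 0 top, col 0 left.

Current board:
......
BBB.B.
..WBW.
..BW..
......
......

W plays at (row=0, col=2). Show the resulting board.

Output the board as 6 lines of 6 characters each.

Answer: ..W...
BBW.B.
..WBW.
..BW..
......
......

Derivation:
Place W at (0,2); scan 8 dirs for brackets.
Dir NW: edge -> no flip
Dir N: edge -> no flip
Dir NE: edge -> no flip
Dir W: first cell '.' (not opp) -> no flip
Dir E: first cell '.' (not opp) -> no flip
Dir SW: opp run (1,1), next='.' -> no flip
Dir S: opp run (1,2) capped by W -> flip
Dir SE: first cell '.' (not opp) -> no flip
All flips: (1,2)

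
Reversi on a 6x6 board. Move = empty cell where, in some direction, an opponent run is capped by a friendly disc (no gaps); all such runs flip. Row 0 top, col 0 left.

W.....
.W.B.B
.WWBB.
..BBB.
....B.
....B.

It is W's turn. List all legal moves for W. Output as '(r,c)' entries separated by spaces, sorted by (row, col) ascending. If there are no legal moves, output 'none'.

(0,2): no bracket -> illegal
(0,3): no bracket -> illegal
(0,4): flips 1 -> legal
(0,5): no bracket -> illegal
(1,2): no bracket -> illegal
(1,4): no bracket -> illegal
(2,5): flips 2 -> legal
(3,1): no bracket -> illegal
(3,5): no bracket -> illegal
(4,1): no bracket -> illegal
(4,2): flips 1 -> legal
(4,3): flips 1 -> legal
(4,5): no bracket -> illegal
(5,3): no bracket -> illegal
(5,5): flips 2 -> legal

Answer: (0,4) (2,5) (4,2) (4,3) (5,5)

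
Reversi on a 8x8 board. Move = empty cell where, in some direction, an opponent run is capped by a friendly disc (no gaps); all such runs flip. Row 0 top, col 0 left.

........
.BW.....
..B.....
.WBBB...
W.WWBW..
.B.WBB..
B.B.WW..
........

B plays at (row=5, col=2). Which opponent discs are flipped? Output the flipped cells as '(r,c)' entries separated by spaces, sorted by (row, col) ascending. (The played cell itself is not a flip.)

Dir NW: first cell '.' (not opp) -> no flip
Dir N: opp run (4,2) capped by B -> flip
Dir NE: opp run (4,3) capped by B -> flip
Dir W: first cell 'B' (not opp) -> no flip
Dir E: opp run (5,3) capped by B -> flip
Dir SW: first cell '.' (not opp) -> no flip
Dir S: first cell 'B' (not opp) -> no flip
Dir SE: first cell '.' (not opp) -> no flip

Answer: (4,2) (4,3) (5,3)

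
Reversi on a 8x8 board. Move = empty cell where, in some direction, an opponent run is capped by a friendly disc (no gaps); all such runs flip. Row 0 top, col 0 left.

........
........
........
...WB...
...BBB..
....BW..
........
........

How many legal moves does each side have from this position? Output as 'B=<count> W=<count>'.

Answer: B=6 W=2

Derivation:
-- B to move --
(2,2): flips 1 -> legal
(2,3): flips 1 -> legal
(2,4): no bracket -> illegal
(3,2): flips 1 -> legal
(4,2): no bracket -> illegal
(4,6): no bracket -> illegal
(5,6): flips 1 -> legal
(6,4): no bracket -> illegal
(6,5): flips 1 -> legal
(6,6): flips 1 -> legal
B mobility = 6
-- W to move --
(2,3): no bracket -> illegal
(2,4): no bracket -> illegal
(2,5): no bracket -> illegal
(3,2): no bracket -> illegal
(3,5): flips 2 -> legal
(3,6): no bracket -> illegal
(4,2): no bracket -> illegal
(4,6): no bracket -> illegal
(5,2): no bracket -> illegal
(5,3): flips 2 -> legal
(5,6): no bracket -> illegal
(6,3): no bracket -> illegal
(6,4): no bracket -> illegal
(6,5): no bracket -> illegal
W mobility = 2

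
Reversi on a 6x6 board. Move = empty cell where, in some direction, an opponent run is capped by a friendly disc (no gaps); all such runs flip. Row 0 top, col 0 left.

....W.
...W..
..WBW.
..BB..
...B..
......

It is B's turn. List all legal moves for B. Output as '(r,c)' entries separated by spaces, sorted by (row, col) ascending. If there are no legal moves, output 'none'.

Answer: (0,3) (1,1) (1,2) (1,5) (2,1) (2,5)

Derivation:
(0,2): no bracket -> illegal
(0,3): flips 1 -> legal
(0,5): no bracket -> illegal
(1,1): flips 1 -> legal
(1,2): flips 1 -> legal
(1,4): no bracket -> illegal
(1,5): flips 1 -> legal
(2,1): flips 1 -> legal
(2,5): flips 1 -> legal
(3,1): no bracket -> illegal
(3,4): no bracket -> illegal
(3,5): no bracket -> illegal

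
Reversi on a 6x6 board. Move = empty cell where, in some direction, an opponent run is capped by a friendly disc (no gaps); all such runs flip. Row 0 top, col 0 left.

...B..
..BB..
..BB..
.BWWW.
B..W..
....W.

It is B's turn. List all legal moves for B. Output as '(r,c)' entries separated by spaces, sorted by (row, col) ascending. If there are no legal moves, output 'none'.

Answer: (3,5) (4,1) (4,2) (4,4) (4,5) (5,3)

Derivation:
(2,1): no bracket -> illegal
(2,4): no bracket -> illegal
(2,5): no bracket -> illegal
(3,5): flips 3 -> legal
(4,1): flips 1 -> legal
(4,2): flips 1 -> legal
(4,4): flips 1 -> legal
(4,5): flips 1 -> legal
(5,2): no bracket -> illegal
(5,3): flips 2 -> legal
(5,5): no bracket -> illegal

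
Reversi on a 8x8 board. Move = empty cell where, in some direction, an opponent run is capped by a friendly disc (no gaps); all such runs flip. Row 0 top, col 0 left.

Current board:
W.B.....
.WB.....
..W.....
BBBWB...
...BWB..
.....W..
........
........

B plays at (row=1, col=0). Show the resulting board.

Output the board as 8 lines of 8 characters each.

Place B at (1,0); scan 8 dirs for brackets.
Dir NW: edge -> no flip
Dir N: opp run (0,0), next=edge -> no flip
Dir NE: first cell '.' (not opp) -> no flip
Dir W: edge -> no flip
Dir E: opp run (1,1) capped by B -> flip
Dir SW: edge -> no flip
Dir S: first cell '.' (not opp) -> no flip
Dir SE: first cell '.' (not opp) -> no flip
All flips: (1,1)

Answer: W.B.....
BBB.....
..W.....
BBBWB...
...BWB..
.....W..
........
........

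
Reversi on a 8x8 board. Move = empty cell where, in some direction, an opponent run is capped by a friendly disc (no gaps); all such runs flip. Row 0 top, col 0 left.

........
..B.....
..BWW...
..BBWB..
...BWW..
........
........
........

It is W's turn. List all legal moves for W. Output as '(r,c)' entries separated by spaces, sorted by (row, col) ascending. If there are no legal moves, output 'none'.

Answer: (0,1) (1,1) (2,1) (2,5) (2,6) (3,1) (3,6) (4,1) (4,2) (4,6) (5,2) (5,3)

Derivation:
(0,1): flips 1 -> legal
(0,2): no bracket -> illegal
(0,3): no bracket -> illegal
(1,1): flips 2 -> legal
(1,3): no bracket -> illegal
(2,1): flips 1 -> legal
(2,5): flips 1 -> legal
(2,6): flips 1 -> legal
(3,1): flips 2 -> legal
(3,6): flips 1 -> legal
(4,1): flips 1 -> legal
(4,2): flips 2 -> legal
(4,6): flips 1 -> legal
(5,2): flips 1 -> legal
(5,3): flips 2 -> legal
(5,4): no bracket -> illegal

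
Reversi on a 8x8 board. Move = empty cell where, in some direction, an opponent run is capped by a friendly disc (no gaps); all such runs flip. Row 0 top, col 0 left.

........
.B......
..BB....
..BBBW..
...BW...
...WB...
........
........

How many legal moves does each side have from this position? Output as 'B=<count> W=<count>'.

Answer: B=5 W=7

Derivation:
-- B to move --
(2,4): no bracket -> illegal
(2,5): no bracket -> illegal
(2,6): no bracket -> illegal
(3,6): flips 1 -> legal
(4,2): no bracket -> illegal
(4,5): flips 1 -> legal
(4,6): no bracket -> illegal
(5,2): flips 1 -> legal
(5,5): flips 1 -> legal
(6,2): no bracket -> illegal
(6,3): flips 1 -> legal
(6,4): no bracket -> illegal
B mobility = 5
-- W to move --
(0,0): flips 3 -> legal
(0,1): no bracket -> illegal
(0,2): no bracket -> illegal
(1,0): no bracket -> illegal
(1,2): no bracket -> illegal
(1,3): flips 3 -> legal
(1,4): no bracket -> illegal
(2,0): no bracket -> illegal
(2,1): no bracket -> illegal
(2,4): flips 1 -> legal
(2,5): no bracket -> illegal
(3,1): flips 3 -> legal
(4,1): no bracket -> illegal
(4,2): flips 1 -> legal
(4,5): no bracket -> illegal
(5,2): no bracket -> illegal
(5,5): flips 1 -> legal
(6,3): no bracket -> illegal
(6,4): flips 1 -> legal
(6,5): no bracket -> illegal
W mobility = 7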